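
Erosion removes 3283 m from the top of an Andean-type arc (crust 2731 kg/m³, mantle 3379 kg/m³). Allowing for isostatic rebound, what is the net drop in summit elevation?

Rebound u = e ρ_c/ρ_m = 3283 m × 2731/3379 = 2653 m.
Net surface drop = e − u = 3283 m − 2653 m = e (ρ_m − ρ_c)/ρ_m = 630 m.

630 m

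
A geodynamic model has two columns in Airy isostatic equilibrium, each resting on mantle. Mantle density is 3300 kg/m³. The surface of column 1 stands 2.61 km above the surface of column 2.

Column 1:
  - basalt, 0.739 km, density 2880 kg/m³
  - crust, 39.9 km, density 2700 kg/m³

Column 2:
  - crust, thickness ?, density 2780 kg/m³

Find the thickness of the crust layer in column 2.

Take the compensation level at the base of the deeper column (depth z_c below the surface of column 1) and equate Σ ρ_i t_i down to z_c; mantle fills any gap and the z_c terms cancel.
Column 1: 0.739×2880 + 39.9×2700 + (z_c − 40.639)×3300
Column 2: 2.61×0 + x×2780 + (z_c − 2.61 − 0 − x)×3300
The z_c×3300 term appears on both sides and cancels. Collect the known terms of each column as K = Σ(ρt)_known − 3300 × (depth of known layers): K_1 = 109858.32 − 3300×40.639 = −24250.38; K_2 = 0 − 3300×(2.61 + 0) = −8613.
Balance: K_1 = K_2 − x×(3300 − 2780), so x = (K_2 − K_1)/(3300 − 2780) = 15637.4/520 = 30.1 km.

30.1 km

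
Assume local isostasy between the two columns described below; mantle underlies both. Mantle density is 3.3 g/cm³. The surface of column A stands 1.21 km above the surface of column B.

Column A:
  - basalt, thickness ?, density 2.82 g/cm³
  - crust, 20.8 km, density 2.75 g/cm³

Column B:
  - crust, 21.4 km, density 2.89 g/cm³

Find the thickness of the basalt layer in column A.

Take the compensation level at the base of the deeper column (depth z_c below the surface of column A) and equate Σ ρ_i t_i down to z_c; mantle fills any gap and the z_c terms cancel.
Column A: x×2.82 + 20.8×2.75 + (z_c − 20.8 − x)×3.3
Column B: 1.21×0 + 21.4×2.89 + (z_c − 1.21 − 21.4)×3.3
The z_c×3.3 term appears on both sides and cancels. Collect the known terms of each column as K = Σ(ρt)_known − 3.3 × (depth of known layers): K_A = 57.2 − 3.3×20.8 = −11.44; K_B = 61.846 − 3.3×(1.21 + 21.4) = −12.767.
Balance: K_A − x×(3.3 − 2.82) = K_B, so x = (K_A − K_B)/(3.3 − 2.82) = 1.327/0.48 = 2.76 km.

2.76 km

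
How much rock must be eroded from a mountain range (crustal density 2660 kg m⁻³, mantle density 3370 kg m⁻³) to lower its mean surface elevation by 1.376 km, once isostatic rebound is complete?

Net drop Δ = e − u = e − e ρ_c/ρ_m = e (ρ_m − ρ_c)/ρ_m.
e = Δ ρ_m/(ρ_m − ρ_c) = 1.376 km × 3370/710 = 6.53 km.

6.53 km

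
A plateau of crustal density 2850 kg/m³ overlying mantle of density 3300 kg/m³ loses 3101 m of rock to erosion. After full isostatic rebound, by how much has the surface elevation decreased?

Rebound u = e ρ_c/ρ_m = 3101 m × 2850/3300 = 2678 m.
Net surface drop = e − u = 3101 m − 2678 m = e (ρ_m − ρ_c)/ρ_m = 423 m.

423 m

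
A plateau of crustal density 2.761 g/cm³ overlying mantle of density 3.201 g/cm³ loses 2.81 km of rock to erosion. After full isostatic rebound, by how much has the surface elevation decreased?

Rebound u = e ρ_c/ρ_m = 2.81 km × 2.761/3.201 = 2.424 km.
Net surface drop = e − u = 2.81 km − 2.424 km = e (ρ_m − ρ_c)/ρ_m = 0.386 km.

0.386 km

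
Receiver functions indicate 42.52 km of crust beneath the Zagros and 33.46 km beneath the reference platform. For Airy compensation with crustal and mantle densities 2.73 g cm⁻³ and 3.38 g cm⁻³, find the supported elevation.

1.74 km

Excess crust Δ = 42.52 km − 33.46 km = 9.06 km, split between elevation h and root r with h + r = Δ.
Airy balance ρ_c h = (ρ_m − ρ_c) r gives r = h ρ_c/(ρ_m − ρ_c), so h (1 + ρ_c/(ρ_m − ρ_c)) = Δ, i.e. h = Δ (ρ_m − ρ_c)/ρ_m.
h = 9.06 km × 0.65/3.38 = 1.74 km.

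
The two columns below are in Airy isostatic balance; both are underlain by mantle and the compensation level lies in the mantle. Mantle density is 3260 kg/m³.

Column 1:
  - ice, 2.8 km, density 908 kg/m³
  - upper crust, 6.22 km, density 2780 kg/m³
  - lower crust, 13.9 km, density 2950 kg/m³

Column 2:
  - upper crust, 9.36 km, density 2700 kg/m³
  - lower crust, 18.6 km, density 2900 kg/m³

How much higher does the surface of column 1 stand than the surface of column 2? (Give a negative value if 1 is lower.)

0.596 km

For any compensation level in the mantle, the mantle terms cancel and isostasy reduces to e = (Σt_1 − Σt_2) − (Σ(ρt)_1 − Σ(ρt)_2) / ρ_m.
Σt_1 = 22.92 km; Σt_2 = 27.96 km; Σ(ρt)_1 = 60839; Σ(ρt)_2 = 79212 (in km·kg/m³).
e = (22.92 − 27.96) − (60839 − 79212) / 3260 = 0.596 km.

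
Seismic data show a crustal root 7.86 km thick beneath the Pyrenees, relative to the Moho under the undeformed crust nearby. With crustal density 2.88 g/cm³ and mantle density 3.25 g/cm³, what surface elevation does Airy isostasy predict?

1.01 km

In Airy isostatic equilibrium: ρ_c h = (ρ_m − ρ_c) r.
h = r (ρ_m − ρ_c) / ρ_c = 7.86 km × (3.25 − 2.88) / 2.88 = 1.01 km.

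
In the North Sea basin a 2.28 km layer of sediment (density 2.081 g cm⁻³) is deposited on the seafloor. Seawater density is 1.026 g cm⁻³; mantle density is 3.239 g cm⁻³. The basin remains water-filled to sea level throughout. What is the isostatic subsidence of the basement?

Submarine loading: the sediment displaces seawater, and the subsidence is in turn flooded, so s (ρ_m − ρ_w) = t (ρ_sed − ρ_w).
s = 2.28 km × (2.081 − 1.026) / (3.239 − 1.026) = 1.09 km.

1.09 km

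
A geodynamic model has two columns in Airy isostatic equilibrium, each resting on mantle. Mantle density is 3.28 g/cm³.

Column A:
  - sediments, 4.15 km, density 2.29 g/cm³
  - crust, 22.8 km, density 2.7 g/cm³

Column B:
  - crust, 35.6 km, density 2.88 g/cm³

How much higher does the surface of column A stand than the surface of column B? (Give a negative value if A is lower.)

0.943 km

For any compensation level in the mantle, the mantle terms cancel and isostasy reduces to e = (Σt_A − Σt_B) − (Σ(ρt)_A − Σ(ρt)_B) / ρ_m.
Σt_A = 26.95 km; Σt_B = 35.6 km; Σ(ρt)_A = 71.0635; Σ(ρt)_B = 102.528 (in km·g/cm³).
e = (26.95 − 35.6) − (71.0635 − 102.528) / 3.28 = 0.943 km.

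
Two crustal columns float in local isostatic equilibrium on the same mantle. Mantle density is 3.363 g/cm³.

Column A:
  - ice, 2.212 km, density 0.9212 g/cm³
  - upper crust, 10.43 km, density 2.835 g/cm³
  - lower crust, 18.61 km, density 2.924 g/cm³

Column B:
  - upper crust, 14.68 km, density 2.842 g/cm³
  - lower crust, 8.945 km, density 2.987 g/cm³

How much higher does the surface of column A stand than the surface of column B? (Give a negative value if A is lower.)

2.4 km

For any compensation level in the mantle, the mantle terms cancel and isostasy reduces to e = (Σt_A − Σt_B) − (Σ(ρt)_A − Σ(ρt)_B) / ρ_m.
Σt_A = 31.252 km; Σt_B = 23.625 km; Σ(ρt)_A = 86.0223844; Σ(ρt)_B = 68.439275 (in km·g/cm³).
e = (31.252 − 23.625) − (86.0223844 − 68.439275) / 3.363 = 2.4 km.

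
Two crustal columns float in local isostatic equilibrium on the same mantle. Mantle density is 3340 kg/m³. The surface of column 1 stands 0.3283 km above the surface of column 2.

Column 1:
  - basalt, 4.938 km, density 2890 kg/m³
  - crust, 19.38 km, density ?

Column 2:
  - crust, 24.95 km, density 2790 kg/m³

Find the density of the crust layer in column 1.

2690 kg/m³

Take the compensation level at the base of the deeper column (depth z_c below the surface of column 1) and equate Σ ρ_i t_i down to z_c; mantle fills any gap and the z_c terms cancel.
Column 1: 4.938×2890 + 19.38×ρ + (z_c − 24.318)×3340
Column 2: 0.3283×0 + 24.95×2790 + (z_c − 0.3283 − 24.95)×3340
The z_c×3340 term appears on both sides and cancels. Collect the known terms of each column as K = Σ(ρt)_known − 3340 × (depth of known layers): K_1 = 14270.82 − 3340×24.318 = −66951.3; K_2 = 69610.5 − 3340×(0.3283 + 24.95) = −14819.022.
Balance: K_1 + 19.38×ρ = K_2, so ρ = (K_2 − K_1)/19.38 = 52132.3/19.38 = 2690 kg/m³.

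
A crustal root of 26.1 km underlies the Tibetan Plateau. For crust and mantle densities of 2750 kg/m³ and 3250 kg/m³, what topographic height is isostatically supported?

By Archimedes' principle applied to the lithosphere: ρ_c h = (ρ_m − ρ_c) r.
h = r (ρ_m − ρ_c) / ρ_c = 26.1 km × (3250 − 2750) / 2750 = 4.75 km.

4.75 km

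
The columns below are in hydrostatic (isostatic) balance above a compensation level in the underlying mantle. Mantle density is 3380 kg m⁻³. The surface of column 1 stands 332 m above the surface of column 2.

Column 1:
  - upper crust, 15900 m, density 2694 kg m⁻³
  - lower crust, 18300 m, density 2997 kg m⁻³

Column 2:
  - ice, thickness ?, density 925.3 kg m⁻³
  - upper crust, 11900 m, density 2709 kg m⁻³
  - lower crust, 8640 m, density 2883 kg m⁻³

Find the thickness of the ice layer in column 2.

Take the compensation level at the base of the deeper column (depth z_c below the surface of column 1) and equate Σ ρ_i t_i down to z_c; mantle fills any gap and the z_c terms cancel.
Column 1: 15900×2694 + 18300×2997 + (z_c − 34200)×3380
Column 2: 332×0 + x×925.3 + 11900×2709 + 8640×2883 + (z_c − 332 − 20540 − x)×3380
The z_c×3380 term appears on both sides and cancels. Collect the known terms of each column as K = Σ(ρt)_known − 3380 × (depth of known layers): K_1 = 97679700 − 3380×34200 = −17916300; K_2 = 57146220 − 3380×(332 + 20540) = −13401140.
Balance: K_1 = K_2 − x×(3380 − 925.3), so x = (K_2 − K_1)/(3380 − 925.3) = 4515160/2454.7 = 1840 m.

1840 m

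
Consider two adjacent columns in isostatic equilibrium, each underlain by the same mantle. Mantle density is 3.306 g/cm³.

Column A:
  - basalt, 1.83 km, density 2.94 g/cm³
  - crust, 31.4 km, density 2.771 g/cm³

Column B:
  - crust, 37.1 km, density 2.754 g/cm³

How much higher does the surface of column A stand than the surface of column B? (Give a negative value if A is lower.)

For any compensation level in the mantle, the mantle terms cancel and isostasy reduces to e = (Σt_A − Σt_B) − (Σ(ρt)_A − Σ(ρt)_B) / ρ_m.
Σt_A = 33.23 km; Σt_B = 37.1 km; Σ(ρt)_A = 92.3896; Σ(ρt)_B = 102.1734 (in km·g/cm³).
e = (33.23 − 37.1) − (92.3896 − 102.1734) / 3.306 = −0.911 km.

−0.911 km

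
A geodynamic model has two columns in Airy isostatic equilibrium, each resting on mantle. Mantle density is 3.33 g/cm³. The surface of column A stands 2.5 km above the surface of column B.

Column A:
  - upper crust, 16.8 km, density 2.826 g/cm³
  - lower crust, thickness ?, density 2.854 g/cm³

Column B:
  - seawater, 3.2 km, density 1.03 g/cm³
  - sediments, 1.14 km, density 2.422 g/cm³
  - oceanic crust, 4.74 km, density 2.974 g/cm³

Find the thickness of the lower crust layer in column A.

20.9 km

Take the compensation level at the base of the deeper column (depth z_c below the surface of column A) and equate Σ ρ_i t_i down to z_c; mantle fills any gap and the z_c terms cancel.
Column A: 16.8×2.826 + x×2.854 + (z_c − 16.8 − x)×3.33
Column B: 2.5×0 + 3.2×1.03 + 1.14×2.422 + 4.74×2.974 + (z_c − 2.5 − 9.08)×3.33
The z_c×3.33 term appears on both sides and cancels. Collect the known terms of each column as K = Σ(ρt)_known − 3.33 × (depth of known layers): K_A = 47.4768 − 3.33×16.8 = −8.4672; K_B = 20.15384 − 3.33×(2.5 + 9.08) = −18.40756.
Balance: K_A − x×(3.33 − 2.854) = K_B, so x = (K_A − K_B)/(3.33 − 2.854) = 9.94036/0.476 = 20.9 km.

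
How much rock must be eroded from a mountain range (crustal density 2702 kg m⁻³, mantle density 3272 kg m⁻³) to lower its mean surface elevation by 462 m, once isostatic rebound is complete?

Net drop Δ = e − u = e − e ρ_c/ρ_m = e (ρ_m − ρ_c)/ρ_m.
e = Δ ρ_m/(ρ_m − ρ_c) = 462 m × 3272/570 = 2650 m.

2650 m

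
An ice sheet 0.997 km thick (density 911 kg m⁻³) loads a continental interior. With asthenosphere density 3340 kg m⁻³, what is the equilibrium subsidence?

0.272 km

By Archimedes' principle applied to the lithosphere: the ice load ρ_ice t is balanced by mantle displaced below, ρ_m s.
s = t ρ_ice / ρ_m = 0.997 km × 911/3340 = 0.272 km.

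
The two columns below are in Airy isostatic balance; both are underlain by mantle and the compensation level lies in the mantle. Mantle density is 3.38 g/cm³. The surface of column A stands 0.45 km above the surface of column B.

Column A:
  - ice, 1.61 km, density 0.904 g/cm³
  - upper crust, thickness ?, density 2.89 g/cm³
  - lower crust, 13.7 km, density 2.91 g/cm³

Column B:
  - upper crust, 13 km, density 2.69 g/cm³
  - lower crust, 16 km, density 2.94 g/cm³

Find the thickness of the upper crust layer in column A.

14.5 km

Take the compensation level at the base of the deeper column (depth z_c below the surface of column A) and equate Σ ρ_i t_i down to z_c; mantle fills any gap and the z_c terms cancel.
Column A: 1.61×0.904 + x×2.89 + 13.7×2.91 + (z_c − 15.31 − x)×3.38
Column B: 0.45×0 + 13×2.69 + 16×2.94 + (z_c − 0.45 − 29)×3.38
The z_c×3.38 term appears on both sides and cancels. Collect the known terms of each column as K = Σ(ρt)_known − 3.38 × (depth of known layers): K_A = 41.32244 − 3.38×15.31 = −10.42536; K_B = 82.01 − 3.38×(0.45 + 29) = −17.531.
Balance: K_A − x×(3.38 − 2.89) = K_B, so x = (K_A − K_B)/(3.38 − 2.89) = 7.10564/0.49 = 14.5 km.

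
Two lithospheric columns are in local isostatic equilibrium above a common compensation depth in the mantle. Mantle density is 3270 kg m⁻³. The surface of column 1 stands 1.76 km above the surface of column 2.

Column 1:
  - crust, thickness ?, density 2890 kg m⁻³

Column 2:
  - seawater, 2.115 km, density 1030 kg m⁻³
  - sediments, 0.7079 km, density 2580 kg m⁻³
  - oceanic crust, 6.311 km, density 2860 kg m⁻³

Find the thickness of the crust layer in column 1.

35.7 km

Take the compensation level at the base of the deeper column (depth z_c below the surface of column 1) and equate Σ ρ_i t_i down to z_c; mantle fills any gap and the z_c terms cancel.
Column 1: x×2890 + (z_c − 0 − x)×3270
Column 2: 1.76×0 + 2.115×1030 + 0.7079×2580 + 6.311×2860 + (z_c − 1.76 − 9.1339)×3270
The z_c×3270 term appears on both sides and cancels. Collect the known terms of each column as K = Σ(ρt)_known − 3270 × (depth of known layers): K_1 = 0 − 3270×0 = 0; K_2 = 22054.292 − 3270×(1.76 + 9.1339) = −13568.761.
Balance: K_1 − x×(3270 − 2890) = K_2, so x = (K_1 − K_2)/(3270 − 2890) = 13568.8/380 = 35.7 km.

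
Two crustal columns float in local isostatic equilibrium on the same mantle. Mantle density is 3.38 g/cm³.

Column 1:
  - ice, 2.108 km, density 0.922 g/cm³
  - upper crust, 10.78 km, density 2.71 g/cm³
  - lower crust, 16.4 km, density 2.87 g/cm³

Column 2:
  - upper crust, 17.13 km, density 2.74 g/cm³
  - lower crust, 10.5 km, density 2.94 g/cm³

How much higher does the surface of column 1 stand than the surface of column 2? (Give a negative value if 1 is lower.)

For any compensation level in the mantle, the mantle terms cancel and isostasy reduces to e = (Σt_1 − Σt_2) − (Σ(ρt)_1 − Σ(ρt)_2) / ρ_m.
Σt_1 = 29.288 km; Σt_2 = 27.63 km; Σ(ρt)_1 = 78.225376; Σ(ρt)_2 = 77.8062 (in km·g/cm³).
e = (29.288 − 27.63) − (78.225376 − 77.8062) / 3.38 = 1.53 km.

1.53 km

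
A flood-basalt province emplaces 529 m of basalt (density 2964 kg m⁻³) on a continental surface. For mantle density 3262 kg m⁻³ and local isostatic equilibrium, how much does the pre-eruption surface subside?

481 m

Subaerial loading: s = t ρ_load / ρ_m.
s = 529 m × 2964/3262 = 481 m.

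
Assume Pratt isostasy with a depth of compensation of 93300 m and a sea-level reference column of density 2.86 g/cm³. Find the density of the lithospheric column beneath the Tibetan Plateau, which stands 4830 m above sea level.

Pratt balance: ρ_ref D = ρ (D + h).
ρ = ρ_ref D/(D + h) = 2.86 × 93300 m/(93300 m + 4830 m) = 2.72 g/cm³.

2.72 g/cm³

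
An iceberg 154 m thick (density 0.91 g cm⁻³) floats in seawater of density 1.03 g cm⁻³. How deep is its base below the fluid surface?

Draft d = t ρ_obj/ρ_fluid = 154 m × 0.91/1.03 = 136 m.

136 m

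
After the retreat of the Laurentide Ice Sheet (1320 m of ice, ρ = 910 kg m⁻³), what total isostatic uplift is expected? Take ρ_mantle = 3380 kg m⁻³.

Removing the load lets mantle flow back in; uplift u satisfies ρ_ice t = ρ_m u.
u = t ρ_ice/ρ_m = 1320 m × 910/3380 = 355 m.

355 m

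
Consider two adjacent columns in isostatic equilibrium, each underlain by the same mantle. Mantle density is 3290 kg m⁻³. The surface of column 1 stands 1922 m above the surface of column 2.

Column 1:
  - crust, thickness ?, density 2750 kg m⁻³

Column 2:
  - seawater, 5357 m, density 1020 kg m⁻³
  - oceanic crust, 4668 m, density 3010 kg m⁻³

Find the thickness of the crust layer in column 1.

36600 m

Take the compensation level at the base of the deeper column (depth z_c below the surface of column 1) and equate Σ ρ_i t_i down to z_c; mantle fills any gap and the z_c terms cancel.
Column 1: x×2750 + (z_c − 0 − x)×3290
Column 2: 1922×0 + 5357×1020 + 4668×3010 + (z_c − 1922 − 10025)×3290
The z_c×3290 term appears on both sides and cancels. Collect the known terms of each column as K = Σ(ρt)_known − 3290 × (depth of known layers): K_1 = 0 − 3290×0 = 0; K_2 = 19514820 − 3290×(1922 + 10025) = −19790810.
Balance: K_1 − x×(3290 − 2750) = K_2, so x = (K_1 − K_2)/(3290 − 2750) = 19790800/540 = 36600 m.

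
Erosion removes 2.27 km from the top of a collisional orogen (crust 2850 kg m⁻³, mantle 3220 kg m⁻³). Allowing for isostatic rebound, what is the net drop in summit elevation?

0.261 km

Rebound u = e ρ_c/ρ_m = 2.27 km × 2850/3220 = 2.009 km.
Net surface drop = e − u = 2.27 km − 2.009 km = e (ρ_m − ρ_c)/ρ_m = 0.261 km.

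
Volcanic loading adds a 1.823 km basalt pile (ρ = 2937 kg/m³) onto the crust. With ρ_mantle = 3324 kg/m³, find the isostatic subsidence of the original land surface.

1.61 km

Subaerial loading: s = t ρ_load / ρ_m.
s = 1.823 km × 2937/3324 = 1.61 km.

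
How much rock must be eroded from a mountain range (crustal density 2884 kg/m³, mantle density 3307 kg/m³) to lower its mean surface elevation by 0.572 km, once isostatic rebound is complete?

4.47 km

Net drop Δ = e − u = e − e ρ_c/ρ_m = e (ρ_m − ρ_c)/ρ_m.
e = Δ ρ_m/(ρ_m − ρ_c) = 0.572 km × 3307/423 = 4.47 km.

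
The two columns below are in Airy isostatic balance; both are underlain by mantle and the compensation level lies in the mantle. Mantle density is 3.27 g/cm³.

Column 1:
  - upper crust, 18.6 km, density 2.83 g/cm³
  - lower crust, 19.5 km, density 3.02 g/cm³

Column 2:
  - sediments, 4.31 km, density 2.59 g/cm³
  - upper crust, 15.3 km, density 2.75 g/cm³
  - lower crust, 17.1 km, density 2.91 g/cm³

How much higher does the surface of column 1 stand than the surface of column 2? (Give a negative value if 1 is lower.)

−1.22 km

For any compensation level in the mantle, the mantle terms cancel and isostasy reduces to e = (Σt_1 − Σt_2) − (Σ(ρt)_1 − Σ(ρt)_2) / ρ_m.
Σt_1 = 38.1 km; Σt_2 = 36.71 km; Σ(ρt)_1 = 111.528; Σ(ρt)_2 = 102.9989 (in km·g/cm³).
e = (38.1 − 36.71) − (111.528 − 102.9989) / 3.27 = −1.22 km.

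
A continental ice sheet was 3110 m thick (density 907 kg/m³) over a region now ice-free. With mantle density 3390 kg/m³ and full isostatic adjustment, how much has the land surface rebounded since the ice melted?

832 m

Removing the load lets mantle flow back in; uplift u satisfies ρ_ice t = ρ_m u.
u = t ρ_ice/ρ_m = 3110 m × 907/3390 = 832 m.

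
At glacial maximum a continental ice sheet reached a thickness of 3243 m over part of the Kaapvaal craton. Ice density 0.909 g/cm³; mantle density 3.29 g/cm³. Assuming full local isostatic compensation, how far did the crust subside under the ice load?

896 m

Isostatic balance requires: the ice load ρ_ice t is balanced by mantle displaced below, ρ_m s.
s = t ρ_ice / ρ_m = 3243 m × 0.909/3.29 = 896 m.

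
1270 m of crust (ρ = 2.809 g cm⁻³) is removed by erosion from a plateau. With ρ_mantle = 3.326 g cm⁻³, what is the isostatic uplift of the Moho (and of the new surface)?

1070 m

Unloading: uplift u = e ρ_c/ρ_m = 1270 m × 2.809/3.326 = 1070 m.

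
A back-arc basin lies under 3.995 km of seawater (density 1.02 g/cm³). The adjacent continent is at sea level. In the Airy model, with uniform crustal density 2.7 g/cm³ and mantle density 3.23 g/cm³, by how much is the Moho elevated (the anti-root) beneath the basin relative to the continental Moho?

For local isostatic compensation: replacing crust with seawater at the top is compensated by replacing crust with mantle at the base: d (ρ_c − ρ_w) = a (ρ_m − ρ_c).
a = d (ρ_c − ρ_w)/(ρ_m − ρ_c) = 3.995 km × 1.68/0.53 = 12.7 km.

12.7 km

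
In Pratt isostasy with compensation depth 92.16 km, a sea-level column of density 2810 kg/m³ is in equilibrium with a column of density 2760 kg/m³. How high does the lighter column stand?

1.67 km

ρ_ref D = ρ (D + h) → h = D (ρ_ref − ρ)/ρ.
h = 92.16 km × (2810 − 2760)/2760 = 1.67 km.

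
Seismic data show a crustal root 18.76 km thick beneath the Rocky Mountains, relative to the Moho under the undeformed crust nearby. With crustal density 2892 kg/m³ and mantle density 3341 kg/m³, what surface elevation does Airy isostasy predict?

2.91 km

By Archimedes' principle applied to the lithosphere: ρ_c h = (ρ_m − ρ_c) r.
h = r (ρ_m − ρ_c) / ρ_c = 18.76 km × (3341 − 2892) / 2892 = 2.91 km.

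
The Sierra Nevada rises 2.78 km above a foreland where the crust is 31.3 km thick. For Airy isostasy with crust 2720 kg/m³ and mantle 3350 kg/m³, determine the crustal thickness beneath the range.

Root depth r = h ρ_c / (ρ_m − ρ_c) = 2.78 km × 2720 / 630 = 12 km.
Total thickness = T + h + r = 31.3 km + 2.78 km + 12 km = 46.1 km.

46.1 km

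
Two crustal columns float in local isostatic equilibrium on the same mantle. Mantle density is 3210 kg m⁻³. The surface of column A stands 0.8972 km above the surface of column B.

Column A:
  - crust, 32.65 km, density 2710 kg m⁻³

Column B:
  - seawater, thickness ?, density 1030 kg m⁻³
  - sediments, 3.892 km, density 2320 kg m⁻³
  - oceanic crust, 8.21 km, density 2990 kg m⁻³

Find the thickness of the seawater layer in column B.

Take the compensation level at the base of the deeper column (depth z_c below the surface of column A) and equate Σ ρ_i t_i down to z_c; mantle fills any gap and the z_c terms cancel.
Column A: 32.65×2710 + (z_c − 32.65)×3210
Column B: 0.8972×0 + x×1030 + 3.892×2320 + 8.21×2990 + (z_c − 0.8972 − 12.102 − x)×3210
The z_c×3210 term appears on both sides and cancels. Collect the known terms of each column as K = Σ(ρt)_known − 3210 × (depth of known layers): K_A = 88481.5 − 3210×32.65 = −16325; K_B = 33577.34 − 3210×(0.8972 + 12.102) = −8150.092.
Balance: K_A = K_B − x×(3210 − 1030), so x = (K_B − K_A)/(3210 − 1030) = 8174.91/2180 = 3.75 km.

3.75 km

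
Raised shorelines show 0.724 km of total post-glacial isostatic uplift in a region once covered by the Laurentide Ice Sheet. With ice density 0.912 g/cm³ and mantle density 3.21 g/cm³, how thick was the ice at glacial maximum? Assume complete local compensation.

u = t ρ_ice/ρ_m → t = u ρ_m/ρ_ice = 0.724 km × 3.21/0.912 = 2.55 km.

2.55 km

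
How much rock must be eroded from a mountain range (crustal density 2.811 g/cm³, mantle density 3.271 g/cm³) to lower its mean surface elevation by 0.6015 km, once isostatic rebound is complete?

4.28 km

Net drop Δ = e − u = e − e ρ_c/ρ_m = e (ρ_m − ρ_c)/ρ_m.
e = Δ ρ_m/(ρ_m − ρ_c) = 0.6015 km × 3.271/0.46 = 4.28 km.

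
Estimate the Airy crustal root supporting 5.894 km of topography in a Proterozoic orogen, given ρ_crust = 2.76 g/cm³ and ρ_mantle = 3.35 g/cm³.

27.6 km

Balancing pressure at the compensation depth: the weight of the topography is balanced by the buoyancy of the root, ρ_c h = (ρ_m − ρ_c) r.
r = h · ρ_c / (ρ_m − ρ_c) = 5.894 km × 2.76 / (3.35 − 2.76) = 27.6 km.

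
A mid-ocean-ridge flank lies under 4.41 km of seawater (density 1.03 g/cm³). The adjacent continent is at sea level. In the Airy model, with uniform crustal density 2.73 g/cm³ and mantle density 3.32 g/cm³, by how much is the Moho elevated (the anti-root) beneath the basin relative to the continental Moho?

12.7 km

Equating mass per unit area of the two columns: replacing crust with seawater at the top is compensated by replacing crust with mantle at the base: d (ρ_c − ρ_w) = a (ρ_m − ρ_c).
a = d (ρ_c − ρ_w)/(ρ_m − ρ_c) = 4.41 km × 1.7/0.59 = 12.7 km.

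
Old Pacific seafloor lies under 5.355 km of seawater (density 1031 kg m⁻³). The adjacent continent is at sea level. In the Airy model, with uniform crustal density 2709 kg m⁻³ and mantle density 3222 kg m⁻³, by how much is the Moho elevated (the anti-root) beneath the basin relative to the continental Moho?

Isostatic balance requires: replacing crust with seawater at the top is compensated by replacing crust with mantle at the base: d (ρ_c − ρ_w) = a (ρ_m − ρ_c).
a = d (ρ_c − ρ_w)/(ρ_m − ρ_c) = 5.355 km × 1678/513 = 17.5 km.

17.5 km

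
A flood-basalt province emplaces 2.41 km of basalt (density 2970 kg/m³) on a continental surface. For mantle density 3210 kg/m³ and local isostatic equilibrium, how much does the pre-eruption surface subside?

Subaerial loading: s = t ρ_load / ρ_m.
s = 2.41 km × 2970/3210 = 2.23 km.

2.23 km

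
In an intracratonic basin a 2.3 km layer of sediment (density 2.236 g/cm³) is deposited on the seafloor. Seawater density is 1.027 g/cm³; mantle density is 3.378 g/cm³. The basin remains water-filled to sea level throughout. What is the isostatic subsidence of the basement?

Submarine loading: the sediment displaces seawater, and the subsidence is in turn flooded, so s (ρ_m − ρ_w) = t (ρ_sed − ρ_w).
s = 2.3 km × (2.236 − 1.027) / (3.378 − 1.027) = 1.18 km.

1.18 km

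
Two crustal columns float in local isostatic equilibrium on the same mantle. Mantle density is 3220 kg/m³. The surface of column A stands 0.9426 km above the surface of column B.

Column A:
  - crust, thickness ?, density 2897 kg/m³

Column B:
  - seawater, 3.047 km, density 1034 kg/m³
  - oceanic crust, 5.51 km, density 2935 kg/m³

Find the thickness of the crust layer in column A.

34.9 km

Take the compensation level at the base of the deeper column (depth z_c below the surface of column A) and equate Σ ρ_i t_i down to z_c; mantle fills any gap and the z_c terms cancel.
Column A: x×2897 + (z_c − 0 − x)×3220
Column B: 0.9426×0 + 3.047×1034 + 5.51×2935 + (z_c − 0.9426 − 8.557)×3220
The z_c×3220 term appears on both sides and cancels. Collect the known terms of each column as K = Σ(ρt)_known − 3220 × (depth of known layers): K_A = 0 − 3220×0 = 0; K_B = 19322.448 − 3220×(0.9426 + 8.557) = −11266.264.
Balance: K_A − x×(3220 − 2897) = K_B, so x = (K_A − K_B)/(3220 − 2897) = 11266.3/323 = 34.9 km.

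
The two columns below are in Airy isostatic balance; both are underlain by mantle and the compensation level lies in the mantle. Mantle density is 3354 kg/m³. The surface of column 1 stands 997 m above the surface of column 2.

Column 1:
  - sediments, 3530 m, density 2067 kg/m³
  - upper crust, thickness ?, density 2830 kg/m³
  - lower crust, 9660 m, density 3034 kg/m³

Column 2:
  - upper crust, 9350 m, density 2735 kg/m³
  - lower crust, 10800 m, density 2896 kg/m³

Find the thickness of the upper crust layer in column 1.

12300 m

Take the compensation level at the base of the deeper column (depth z_c below the surface of column 1) and equate Σ ρ_i t_i down to z_c; mantle fills any gap and the z_c terms cancel.
Column 1: 3530×2067 + x×2830 + 9660×3034 + (z_c − 13190 − x)×3354
Column 2: 997×0 + 9350×2735 + 10800×2896 + (z_c − 997 − 20150)×3354
The z_c×3354 term appears on both sides and cancels. Collect the known terms of each column as K = Σ(ρt)_known − 3354 × (depth of known layers): K_1 = 36604950 − 3354×13190 = −7634310; K_2 = 56849050 − 3354×(997 + 20150) = −14077988.
Balance: K_1 − x×(3354 − 2830) = K_2, so x = (K_1 − K_2)/(3354 − 2830) = 6443680/524 = 12300 m.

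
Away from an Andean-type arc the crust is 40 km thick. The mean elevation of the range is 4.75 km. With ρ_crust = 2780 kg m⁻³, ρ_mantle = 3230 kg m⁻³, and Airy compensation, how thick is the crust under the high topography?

74.1 km

Root depth r = h ρ_c / (ρ_m − ρ_c) = 4.75 km × 2780 / 450 = 29.34 km.
Total thickness = T + h + r = 40 km + 4.75 km + 29.34 km = 74.1 km.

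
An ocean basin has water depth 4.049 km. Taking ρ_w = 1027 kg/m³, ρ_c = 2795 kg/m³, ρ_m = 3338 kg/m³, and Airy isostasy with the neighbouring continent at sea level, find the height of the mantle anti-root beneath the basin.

13.2 km

Equating mass per unit area of the two columns: replacing crust with seawater at the top is compensated by replacing crust with mantle at the base: d (ρ_c − ρ_w) = a (ρ_m − ρ_c).
a = d (ρ_c − ρ_w)/(ρ_m − ρ_c) = 4.049 km × 1768/543 = 13.2 km.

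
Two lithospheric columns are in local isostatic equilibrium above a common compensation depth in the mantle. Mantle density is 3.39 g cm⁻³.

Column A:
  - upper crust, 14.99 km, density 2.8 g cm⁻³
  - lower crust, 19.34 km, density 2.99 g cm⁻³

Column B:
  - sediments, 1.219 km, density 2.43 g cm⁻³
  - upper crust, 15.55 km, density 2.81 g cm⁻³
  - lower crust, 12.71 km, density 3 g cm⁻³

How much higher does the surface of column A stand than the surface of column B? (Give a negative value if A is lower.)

For any compensation level in the mantle, the mantle terms cancel and isostasy reduces to e = (Σt_A − Σt_B) − (Σ(ρt)_A − Σ(ρt)_B) / ρ_m.
Σt_A = 34.33 km; Σt_B = 29.479 km; Σ(ρt)_A = 99.7986; Σ(ρt)_B = 84.78767 (in km·g cm⁻³).
e = (34.33 − 29.479) − (99.7986 − 84.78767) / 3.39 = 0.423 km.

0.423 km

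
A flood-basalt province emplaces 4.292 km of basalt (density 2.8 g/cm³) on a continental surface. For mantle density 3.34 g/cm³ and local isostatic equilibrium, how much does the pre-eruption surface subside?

Subaerial loading: s = t ρ_load / ρ_m.
s = 4.292 km × 2.8/3.34 = 3.6 km.

3.6 km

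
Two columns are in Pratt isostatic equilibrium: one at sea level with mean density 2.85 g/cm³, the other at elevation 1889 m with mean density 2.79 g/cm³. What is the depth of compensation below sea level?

87800 m

ρ_ref D = ρ (D + h) → D (ρ_ref − ρ) = ρ h.
D = ρ h/(ρ_ref − ρ) = 2.79 × 1889 m/(2.85 − 2.79) = 87800 m.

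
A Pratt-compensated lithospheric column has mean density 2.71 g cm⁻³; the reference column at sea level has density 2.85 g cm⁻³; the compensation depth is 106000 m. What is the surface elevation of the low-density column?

ρ_ref D = ρ (D + h) → h = D (ρ_ref − ρ)/ρ.
h = 106000 m × (2.85 − 2.71)/2.71 = 5480 m.

5480 m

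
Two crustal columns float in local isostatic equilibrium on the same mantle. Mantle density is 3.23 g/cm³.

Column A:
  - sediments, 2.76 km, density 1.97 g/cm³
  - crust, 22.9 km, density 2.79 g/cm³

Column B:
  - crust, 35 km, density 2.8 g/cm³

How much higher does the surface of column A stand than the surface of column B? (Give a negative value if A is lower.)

−0.463 km

For any compensation level in the mantle, the mantle terms cancel and isostasy reduces to e = (Σt_A − Σt_B) − (Σ(ρt)_A − Σ(ρt)_B) / ρ_m.
Σt_A = 25.66 km; Σt_B = 35 km; Σ(ρt)_A = 69.3282; Σ(ρt)_B = 98 (in km·g/cm³).
e = (25.66 − 35) − (69.3282 − 98) / 3.23 = −0.463 km.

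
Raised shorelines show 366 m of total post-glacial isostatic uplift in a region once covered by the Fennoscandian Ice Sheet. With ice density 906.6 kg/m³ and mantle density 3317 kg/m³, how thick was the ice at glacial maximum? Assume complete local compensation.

1340 m

u = t ρ_ice/ρ_m → t = u ρ_m/ρ_ice = 366 m × 3317/906.6 = 1340 m.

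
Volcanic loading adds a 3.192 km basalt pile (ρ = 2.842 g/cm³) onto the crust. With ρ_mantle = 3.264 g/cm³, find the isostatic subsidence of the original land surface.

2.78 km

Subaerial loading: s = t ρ_load / ρ_m.
s = 3.192 km × 2.842/3.264 = 2.78 km.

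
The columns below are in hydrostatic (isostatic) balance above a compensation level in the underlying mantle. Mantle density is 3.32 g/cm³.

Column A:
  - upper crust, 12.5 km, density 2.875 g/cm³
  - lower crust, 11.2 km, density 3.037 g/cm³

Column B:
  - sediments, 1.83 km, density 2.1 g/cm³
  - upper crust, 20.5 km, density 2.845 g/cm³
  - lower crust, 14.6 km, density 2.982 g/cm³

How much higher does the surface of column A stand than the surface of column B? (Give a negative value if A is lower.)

For any compensation level in the mantle, the mantle terms cancel and isostasy reduces to e = (Σt_A − Σt_B) − (Σ(ρt)_A − Σ(ρt)_B) / ρ_m.
Σt_A = 23.7 km; Σt_B = 36.93 km; Σ(ρt)_A = 69.9519; Σ(ρt)_B = 105.7027 (in km·g/cm³).
e = (23.7 − 36.93) − (69.9519 − 105.7027) / 3.32 = −2.46 km.

−2.46 km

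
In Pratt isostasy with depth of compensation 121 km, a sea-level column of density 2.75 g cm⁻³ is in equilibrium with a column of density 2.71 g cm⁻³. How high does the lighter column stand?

ρ_ref D = ρ (D + h) → h = D (ρ_ref − ρ)/ρ.
h = 121 km × (2.75 − 2.71)/2.71 = 1.79 km.

1.79 km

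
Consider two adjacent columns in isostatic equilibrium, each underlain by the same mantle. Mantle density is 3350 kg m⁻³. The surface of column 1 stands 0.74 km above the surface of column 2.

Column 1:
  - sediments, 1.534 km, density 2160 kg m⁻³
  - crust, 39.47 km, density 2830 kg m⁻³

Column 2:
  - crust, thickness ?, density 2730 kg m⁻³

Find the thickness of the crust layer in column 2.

Take the compensation level at the base of the deeper column (depth z_c below the surface of column 1) and equate Σ ρ_i t_i down to z_c; mantle fills any gap and the z_c terms cancel.
Column 1: 1.534×2160 + 39.47×2830 + (z_c − 41.004)×3350
Column 2: 0.74×0 + x×2730 + (z_c − 0.74 − 0 − x)×3350
The z_c×3350 term appears on both sides and cancels. Collect the known terms of each column as K = Σ(ρt)_known − 3350 × (depth of known layers): K_1 = 115013.54 − 3350×41.004 = −22349.86; K_2 = 0 − 3350×(0.74 + 0) = −2479.
Balance: K_1 = K_2 − x×(3350 − 2730), so x = (K_2 − K_1)/(3350 − 2730) = 19870.9/620 = 32 km.

32 km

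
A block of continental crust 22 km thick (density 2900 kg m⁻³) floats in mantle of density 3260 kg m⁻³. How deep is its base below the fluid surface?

19.6 km

Draft d = t ρ_obj/ρ_fluid = 22 km × 2900/3260 = 19.6 km.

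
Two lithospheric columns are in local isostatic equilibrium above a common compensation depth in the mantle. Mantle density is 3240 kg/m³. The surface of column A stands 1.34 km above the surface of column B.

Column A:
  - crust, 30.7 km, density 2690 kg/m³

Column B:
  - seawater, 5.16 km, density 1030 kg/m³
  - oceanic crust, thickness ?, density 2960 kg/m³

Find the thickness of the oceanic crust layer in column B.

4.07 km

Take the compensation level at the base of the deeper column (depth z_c below the surface of column A) and equate Σ ρ_i t_i down to z_c; mantle fills any gap and the z_c terms cancel.
Column A: 30.7×2690 + (z_c − 30.7)×3240
Column B: 1.34×0 + 5.16×1030 + x×2960 + (z_c − 1.34 − 5.16 − x)×3240
The z_c×3240 term appears on both sides and cancels. Collect the known terms of each column as K = Σ(ρt)_known − 3240 × (depth of known layers): K_A = 82583 − 3240×30.7 = −16885; K_B = 5314.8 − 3240×(1.34 + 5.16) = −15745.2.
Balance: K_A = K_B − x×(3240 − 2960), so x = (K_B − K_A)/(3240 − 2960) = 1139.8/280 = 4.07 km.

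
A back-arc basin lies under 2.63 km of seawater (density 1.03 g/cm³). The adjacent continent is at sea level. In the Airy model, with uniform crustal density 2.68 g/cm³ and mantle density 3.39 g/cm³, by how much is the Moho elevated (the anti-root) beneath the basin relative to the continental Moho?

6.11 km

Balancing pressure at the compensation depth: replacing crust with seawater at the top is compensated by replacing crust with mantle at the base: d (ρ_c − ρ_w) = a (ρ_m − ρ_c).
a = d (ρ_c − ρ_w)/(ρ_m − ρ_c) = 2.63 km × 1.65/0.71 = 6.11 km.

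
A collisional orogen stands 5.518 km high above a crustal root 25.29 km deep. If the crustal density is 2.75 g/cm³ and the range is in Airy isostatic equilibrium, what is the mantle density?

3.35 g/cm³

Airy balance: ρ_c h = (ρ_m − ρ_c) r → ρ_m = ρ_c (1 + h/r).
ρ_m = 2.75 × (1 + 5.518 km/25.29 km) = 3.35 g/cm³.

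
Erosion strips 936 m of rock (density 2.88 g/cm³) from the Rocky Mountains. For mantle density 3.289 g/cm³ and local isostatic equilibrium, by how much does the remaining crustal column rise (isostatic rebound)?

Unloading: uplift u = e ρ_c/ρ_m = 936 m × 2.88/3.289 = 820 m.

820 m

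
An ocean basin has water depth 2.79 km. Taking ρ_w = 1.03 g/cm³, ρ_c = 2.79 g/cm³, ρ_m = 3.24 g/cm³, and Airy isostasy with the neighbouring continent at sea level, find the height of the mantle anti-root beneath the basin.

By Archimedes' principle applied to the lithosphere: replacing crust with seawater at the top is compensated by replacing crust with mantle at the base: d (ρ_c − ρ_w) = a (ρ_m − ρ_c).
a = d (ρ_c − ρ_w)/(ρ_m − ρ_c) = 2.79 km × 1.76/0.45 = 10.9 km.

10.9 km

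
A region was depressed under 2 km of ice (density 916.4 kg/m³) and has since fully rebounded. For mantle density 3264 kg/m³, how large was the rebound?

0.562 km

Removing the load lets mantle flow back in; uplift u satisfies ρ_ice t = ρ_m u.
u = t ρ_ice/ρ_m = 2 km × 916.4/3264 = 0.562 km.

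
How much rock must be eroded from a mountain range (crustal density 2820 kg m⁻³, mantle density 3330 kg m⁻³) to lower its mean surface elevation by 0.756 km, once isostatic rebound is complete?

4.94 km

Net drop Δ = e − u = e − e ρ_c/ρ_m = e (ρ_m − ρ_c)/ρ_m.
e = Δ ρ_m/(ρ_m − ρ_c) = 0.756 km × 3330/510 = 4.94 km.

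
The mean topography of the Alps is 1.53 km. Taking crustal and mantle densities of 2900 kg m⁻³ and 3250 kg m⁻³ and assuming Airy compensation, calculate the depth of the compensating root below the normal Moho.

Balancing pressure at the compensation depth: the weight of the topography is balanced by the buoyancy of the root, ρ_c h = (ρ_m − ρ_c) r.
r = h · ρ_c / (ρ_m − ρ_c) = 1.53 km × 2900 / (3250 − 2900) = 12.7 km.

12.7 km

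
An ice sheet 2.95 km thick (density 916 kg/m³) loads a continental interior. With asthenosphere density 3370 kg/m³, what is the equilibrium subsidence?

Isostatic balance requires: the ice load ρ_ice t is balanced by mantle displaced below, ρ_m s.
s = t ρ_ice / ρ_m = 2.95 km × 916/3370 = 0.802 km.

0.802 km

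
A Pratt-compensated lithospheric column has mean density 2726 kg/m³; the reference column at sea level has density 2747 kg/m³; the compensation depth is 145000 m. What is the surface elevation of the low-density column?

ρ_ref D = ρ (D + h) → h = D (ρ_ref − ρ)/ρ.
h = 145000 m × (2747 − 2726)/2726 = 1120 m.

1120 m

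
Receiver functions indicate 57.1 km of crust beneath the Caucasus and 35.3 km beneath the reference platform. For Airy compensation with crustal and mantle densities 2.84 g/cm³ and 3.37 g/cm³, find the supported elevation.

Excess crust Δ = 57.1 km − 35.3 km = 21.8 km, split between elevation h and root r with h + r = Δ.
Airy balance ρ_c h = (ρ_m − ρ_c) r gives r = h ρ_c/(ρ_m − ρ_c), so h (1 + ρ_c/(ρ_m − ρ_c)) = Δ, i.e. h = Δ (ρ_m − ρ_c)/ρ_m.
h = 21.8 km × 0.53/3.37 = 3.43 km.

3.43 km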